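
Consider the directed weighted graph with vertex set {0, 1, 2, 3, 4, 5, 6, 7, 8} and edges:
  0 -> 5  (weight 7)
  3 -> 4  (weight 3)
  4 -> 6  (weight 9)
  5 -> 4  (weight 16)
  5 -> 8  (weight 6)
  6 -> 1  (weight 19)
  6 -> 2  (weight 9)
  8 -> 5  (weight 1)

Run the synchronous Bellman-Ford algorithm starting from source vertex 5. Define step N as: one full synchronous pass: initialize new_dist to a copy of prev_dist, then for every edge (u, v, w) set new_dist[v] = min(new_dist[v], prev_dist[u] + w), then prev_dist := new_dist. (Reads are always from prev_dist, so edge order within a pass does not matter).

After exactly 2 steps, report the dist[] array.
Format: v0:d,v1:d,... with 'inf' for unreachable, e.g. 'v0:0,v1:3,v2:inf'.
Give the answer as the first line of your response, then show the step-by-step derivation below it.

v0:inf,v1:inf,v2:inf,v3:inf,v4:16,v5:0,v6:25,v7:inf,v8:6

step 1: dist = v0:inf,v1:inf,v2:inf,v3:inf,v4:16,v5:0,v6:inf,v7:inf,v8:6
step 2: dist = v0:inf,v1:inf,v2:inf,v3:inf,v4:16,v5:0,v6:25,v7:inf,v8:6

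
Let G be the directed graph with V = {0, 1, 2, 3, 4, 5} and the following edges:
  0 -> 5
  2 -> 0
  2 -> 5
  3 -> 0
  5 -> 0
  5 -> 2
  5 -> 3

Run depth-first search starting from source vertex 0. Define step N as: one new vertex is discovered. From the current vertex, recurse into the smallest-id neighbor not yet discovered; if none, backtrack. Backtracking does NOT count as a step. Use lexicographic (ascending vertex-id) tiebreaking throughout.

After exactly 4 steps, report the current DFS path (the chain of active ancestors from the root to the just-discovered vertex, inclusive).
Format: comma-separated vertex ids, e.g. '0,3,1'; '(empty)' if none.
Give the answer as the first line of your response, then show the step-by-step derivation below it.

0,5,3

step 1: discover 0; path=0; order=0
step 2: discover 5; path=0>5; order=0,5
step 3: discover 2; path=0>5>2; order=0,5,2
step 4: discover 3; path=0>5>3; order=0,5,2,3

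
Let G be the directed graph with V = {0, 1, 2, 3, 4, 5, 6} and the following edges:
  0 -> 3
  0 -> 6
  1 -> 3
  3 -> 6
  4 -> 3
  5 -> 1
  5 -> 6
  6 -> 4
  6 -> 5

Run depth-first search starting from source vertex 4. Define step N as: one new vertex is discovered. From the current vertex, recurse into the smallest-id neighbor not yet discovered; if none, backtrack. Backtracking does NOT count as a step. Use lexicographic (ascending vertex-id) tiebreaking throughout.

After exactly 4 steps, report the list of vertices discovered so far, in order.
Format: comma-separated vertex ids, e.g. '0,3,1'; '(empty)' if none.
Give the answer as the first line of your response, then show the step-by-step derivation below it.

4,3,6,5

step 1: discover 4; path=4; order=4
step 2: discover 3; path=4>3; order=4,3
step 3: discover 6; path=4>3>6; order=4,3,6
step 4: discover 5; path=4>3>6>5; order=4,3,6,5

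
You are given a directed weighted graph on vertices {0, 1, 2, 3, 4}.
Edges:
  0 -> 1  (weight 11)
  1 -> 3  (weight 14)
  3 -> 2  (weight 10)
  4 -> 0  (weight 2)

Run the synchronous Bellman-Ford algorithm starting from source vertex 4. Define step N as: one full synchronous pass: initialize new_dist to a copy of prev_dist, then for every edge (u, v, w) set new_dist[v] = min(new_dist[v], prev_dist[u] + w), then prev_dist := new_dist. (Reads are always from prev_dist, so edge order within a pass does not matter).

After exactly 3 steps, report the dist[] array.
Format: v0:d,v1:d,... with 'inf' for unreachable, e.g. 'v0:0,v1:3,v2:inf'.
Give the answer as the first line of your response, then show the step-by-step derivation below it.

v0:2,v1:13,v2:inf,v3:27,v4:0

step 1: dist = v0:2,v1:inf,v2:inf,v3:inf,v4:0
step 2: dist = v0:2,v1:13,v2:inf,v3:inf,v4:0
step 3: dist = v0:2,v1:13,v2:inf,v3:27,v4:0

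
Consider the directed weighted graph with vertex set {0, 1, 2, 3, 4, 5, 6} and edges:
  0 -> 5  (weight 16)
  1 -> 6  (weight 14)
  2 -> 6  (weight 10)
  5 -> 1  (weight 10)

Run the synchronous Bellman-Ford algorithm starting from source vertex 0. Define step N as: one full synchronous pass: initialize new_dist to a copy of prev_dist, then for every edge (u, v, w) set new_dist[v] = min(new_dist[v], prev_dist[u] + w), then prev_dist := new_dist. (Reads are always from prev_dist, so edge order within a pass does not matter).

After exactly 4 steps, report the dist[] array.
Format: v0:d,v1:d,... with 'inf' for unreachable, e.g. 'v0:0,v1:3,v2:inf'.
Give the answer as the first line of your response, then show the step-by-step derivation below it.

v0:0,v1:26,v2:inf,v3:inf,v4:inf,v5:16,v6:40

step 1: dist = v0:0,v1:inf,v2:inf,v3:inf,v4:inf,v5:16,v6:inf
step 2: dist = v0:0,v1:26,v2:inf,v3:inf,v4:inf,v5:16,v6:inf
step 3: dist = v0:0,v1:26,v2:inf,v3:inf,v4:inf,v5:16,v6:40
step 4: dist = v0:0,v1:26,v2:inf,v3:inf,v4:inf,v5:16,v6:40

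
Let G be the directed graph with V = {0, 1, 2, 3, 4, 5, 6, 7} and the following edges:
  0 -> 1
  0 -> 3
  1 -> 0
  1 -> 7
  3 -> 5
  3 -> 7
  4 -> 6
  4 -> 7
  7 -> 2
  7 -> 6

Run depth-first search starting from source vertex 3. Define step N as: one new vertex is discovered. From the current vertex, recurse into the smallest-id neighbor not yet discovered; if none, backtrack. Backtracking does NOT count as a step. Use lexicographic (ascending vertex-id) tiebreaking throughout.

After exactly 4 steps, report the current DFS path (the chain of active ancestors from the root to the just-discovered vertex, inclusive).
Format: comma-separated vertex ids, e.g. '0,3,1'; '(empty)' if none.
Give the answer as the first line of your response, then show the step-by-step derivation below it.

3,7,2

step 1: discover 3; path=3; order=3
step 2: discover 5; path=3>5; order=3,5
step 3: discover 7; path=3>7; order=3,5,7
step 4: discover 2; path=3>7>2; order=3,5,7,2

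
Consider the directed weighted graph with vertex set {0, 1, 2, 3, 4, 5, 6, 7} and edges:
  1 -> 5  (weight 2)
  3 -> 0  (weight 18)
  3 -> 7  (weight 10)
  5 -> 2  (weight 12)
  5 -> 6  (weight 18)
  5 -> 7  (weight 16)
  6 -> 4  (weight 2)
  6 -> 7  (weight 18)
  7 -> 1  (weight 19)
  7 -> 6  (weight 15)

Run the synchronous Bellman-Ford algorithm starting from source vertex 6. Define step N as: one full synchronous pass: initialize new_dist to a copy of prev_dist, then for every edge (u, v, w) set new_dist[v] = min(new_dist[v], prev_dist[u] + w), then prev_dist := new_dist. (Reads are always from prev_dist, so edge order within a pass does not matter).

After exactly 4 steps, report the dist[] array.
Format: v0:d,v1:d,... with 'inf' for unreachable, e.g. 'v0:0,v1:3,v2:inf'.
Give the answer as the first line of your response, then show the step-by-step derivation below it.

v0:inf,v1:37,v2:51,v3:inf,v4:2,v5:39,v6:0,v7:18

step 1: dist = v0:inf,v1:inf,v2:inf,v3:inf,v4:2,v5:inf,v6:0,v7:18
step 2: dist = v0:inf,v1:37,v2:inf,v3:inf,v4:2,v5:inf,v6:0,v7:18
step 3: dist = v0:inf,v1:37,v2:inf,v3:inf,v4:2,v5:39,v6:0,v7:18
step 4: dist = v0:inf,v1:37,v2:51,v3:inf,v4:2,v5:39,v6:0,v7:18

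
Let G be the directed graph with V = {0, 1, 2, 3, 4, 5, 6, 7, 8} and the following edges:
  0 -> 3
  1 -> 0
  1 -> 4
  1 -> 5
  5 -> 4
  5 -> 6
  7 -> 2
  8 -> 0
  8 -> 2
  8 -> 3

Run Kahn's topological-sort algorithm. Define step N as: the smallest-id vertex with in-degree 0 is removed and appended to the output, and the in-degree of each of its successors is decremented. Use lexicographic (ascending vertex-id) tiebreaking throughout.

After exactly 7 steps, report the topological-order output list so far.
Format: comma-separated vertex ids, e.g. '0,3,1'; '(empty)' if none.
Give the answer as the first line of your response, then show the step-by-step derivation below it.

1,5,4,6,7,8,0

step 1: output 1; order=[1]; indeg=(1,0,2,2,1,0,1,0,0)
step 2: output 5; order=[1,5]; indeg=(1,0,2,2,0,0,0,0,0)
step 3: output 4; order=[1,5,4]; indeg=(1,0,2,2,0,0,0,0,0)
step 4: output 6; order=[1,5,4,6]; indeg=(1,0,2,2,0,0,0,0,0)
step 5: output 7; order=[1,5,4,6,7]; indeg=(1,0,1,2,0,0,0,0,0)
step 6: output 8; order=[1,5,4,6,7,8]; indeg=(0,0,0,1,0,0,0,0,0)
step 7: output 0; order=[1,5,4,6,7,8,0]; indeg=(0,0,0,0,0,0,0,0,0)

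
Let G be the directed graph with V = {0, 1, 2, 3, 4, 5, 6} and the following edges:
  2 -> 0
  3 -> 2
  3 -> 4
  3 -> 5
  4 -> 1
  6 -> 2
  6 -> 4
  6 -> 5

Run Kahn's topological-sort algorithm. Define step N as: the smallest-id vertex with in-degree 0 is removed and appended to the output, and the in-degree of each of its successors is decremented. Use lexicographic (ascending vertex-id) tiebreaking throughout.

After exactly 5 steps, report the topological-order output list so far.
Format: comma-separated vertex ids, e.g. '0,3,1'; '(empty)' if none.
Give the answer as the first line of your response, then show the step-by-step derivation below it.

3,6,2,0,4

step 1: output 3; order=[3]; indeg=(1,1,1,0,1,1,0)
step 2: output 6; order=[3,6]; indeg=(1,1,0,0,0,0,0)
step 3: output 2; order=[3,6,2]; indeg=(0,1,0,0,0,0,0)
step 4: output 0; order=[3,6,2,0]; indeg=(0,1,0,0,0,0,0)
step 5: output 4; order=[3,6,2,0,4]; indeg=(0,0,0,0,0,0,0)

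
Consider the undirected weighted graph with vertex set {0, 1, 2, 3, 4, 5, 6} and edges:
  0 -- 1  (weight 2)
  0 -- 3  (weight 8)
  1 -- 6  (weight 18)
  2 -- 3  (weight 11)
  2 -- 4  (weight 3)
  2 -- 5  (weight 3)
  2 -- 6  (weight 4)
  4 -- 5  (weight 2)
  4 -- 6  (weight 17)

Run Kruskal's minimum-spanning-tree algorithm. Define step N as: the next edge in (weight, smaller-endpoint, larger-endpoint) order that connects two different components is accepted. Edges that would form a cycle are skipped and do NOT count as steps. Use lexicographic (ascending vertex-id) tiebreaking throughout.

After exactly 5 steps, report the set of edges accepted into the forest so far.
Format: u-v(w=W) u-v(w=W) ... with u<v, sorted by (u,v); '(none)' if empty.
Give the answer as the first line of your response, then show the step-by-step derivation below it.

0-1(w=2) 0-3(w=8) 2-4(w=3) 2-6(w=4) 4-5(w=2)

step 1: add edge 0-1 (w=2); MST = {0-1(w=2)}
step 2: add edge 4-5 (w=2); MST = {0-1(w=2) 4-5(w=2)}
step 3: add edge 2-4 (w=3); MST = {0-1(w=2) 2-4(w=3) 4-5(w=2)}
step 4: add edge 2-6 (w=4); MST = {0-1(w=2) 2-4(w=3) 2-6(w=4) 4-5(w=2)}
step 5: add edge 0-3 (w=8); MST = {0-1(w=2) 0-3(w=8) 2-4(w=3) 2-6(w=4) 4-5(w=2)}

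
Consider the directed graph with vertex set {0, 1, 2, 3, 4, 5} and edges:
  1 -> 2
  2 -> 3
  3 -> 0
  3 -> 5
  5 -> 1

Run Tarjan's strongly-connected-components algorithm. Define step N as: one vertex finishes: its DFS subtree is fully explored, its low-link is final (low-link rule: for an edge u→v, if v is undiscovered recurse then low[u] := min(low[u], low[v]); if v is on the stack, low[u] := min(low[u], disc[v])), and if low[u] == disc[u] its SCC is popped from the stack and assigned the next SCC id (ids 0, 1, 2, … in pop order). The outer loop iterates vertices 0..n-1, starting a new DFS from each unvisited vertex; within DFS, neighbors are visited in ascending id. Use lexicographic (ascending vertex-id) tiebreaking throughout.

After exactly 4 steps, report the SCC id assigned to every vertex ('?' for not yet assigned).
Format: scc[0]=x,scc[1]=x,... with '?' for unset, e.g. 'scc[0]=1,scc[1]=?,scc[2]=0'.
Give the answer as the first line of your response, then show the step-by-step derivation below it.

scc[0]=0,scc[1]=?,scc[2]=?,scc[3]=?,scc[4]=?,scc[5]=?

step 1: low=(low[0]=0,low[1]=?,low[2]=?,low[3]=?,low[4]=?,low[5]=?); scc=(scc[0]=0,scc[1]=?,scc[2]=?,scc[3]=?,scc[4]=?,scc[5]=?)
step 2: low=(low[0]=0,low[1]=1,low[2]=2,low[3]=3,low[4]=?,low[5]=1); scc=(scc[0]=0,scc[1]=?,scc[2]=?,scc[3]=?,scc[4]=?,scc[5]=?)
step 3: low=(low[0]=0,low[1]=1,low[2]=2,low[3]=1,low[4]=?,low[5]=1); scc=(scc[0]=0,scc[1]=?,scc[2]=?,scc[3]=?,scc[4]=?,scc[5]=?)
step 4: low=(low[0]=0,low[1]=1,low[2]=1,low[3]=1,low[4]=?,low[5]=1); scc=(scc[0]=0,scc[1]=?,scc[2]=?,scc[3]=?,scc[4]=?,scc[5]=?)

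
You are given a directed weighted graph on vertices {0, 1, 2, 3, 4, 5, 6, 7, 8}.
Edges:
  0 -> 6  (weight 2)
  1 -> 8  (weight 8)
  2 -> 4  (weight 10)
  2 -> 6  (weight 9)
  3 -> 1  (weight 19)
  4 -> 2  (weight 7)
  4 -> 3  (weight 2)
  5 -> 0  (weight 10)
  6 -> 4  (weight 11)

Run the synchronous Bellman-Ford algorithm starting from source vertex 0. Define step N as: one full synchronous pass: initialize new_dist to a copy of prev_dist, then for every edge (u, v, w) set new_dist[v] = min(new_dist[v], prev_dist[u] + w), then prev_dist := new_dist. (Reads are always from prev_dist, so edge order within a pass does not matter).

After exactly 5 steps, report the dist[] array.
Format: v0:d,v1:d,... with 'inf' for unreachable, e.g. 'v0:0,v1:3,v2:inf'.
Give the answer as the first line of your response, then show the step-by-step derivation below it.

v0:0,v1:34,v2:20,v3:15,v4:13,v5:inf,v6:2,v7:inf,v8:42

step 1: dist = v0:0,v1:inf,v2:inf,v3:inf,v4:inf,v5:inf,v6:2,v7:inf,v8:inf
step 2: dist = v0:0,v1:inf,v2:inf,v3:inf,v4:13,v5:inf,v6:2,v7:inf,v8:inf
step 3: dist = v0:0,v1:inf,v2:20,v3:15,v4:13,v5:inf,v6:2,v7:inf,v8:inf
step 4: dist = v0:0,v1:34,v2:20,v3:15,v4:13,v5:inf,v6:2,v7:inf,v8:inf
step 5: dist = v0:0,v1:34,v2:20,v3:15,v4:13,v5:inf,v6:2,v7:inf,v8:42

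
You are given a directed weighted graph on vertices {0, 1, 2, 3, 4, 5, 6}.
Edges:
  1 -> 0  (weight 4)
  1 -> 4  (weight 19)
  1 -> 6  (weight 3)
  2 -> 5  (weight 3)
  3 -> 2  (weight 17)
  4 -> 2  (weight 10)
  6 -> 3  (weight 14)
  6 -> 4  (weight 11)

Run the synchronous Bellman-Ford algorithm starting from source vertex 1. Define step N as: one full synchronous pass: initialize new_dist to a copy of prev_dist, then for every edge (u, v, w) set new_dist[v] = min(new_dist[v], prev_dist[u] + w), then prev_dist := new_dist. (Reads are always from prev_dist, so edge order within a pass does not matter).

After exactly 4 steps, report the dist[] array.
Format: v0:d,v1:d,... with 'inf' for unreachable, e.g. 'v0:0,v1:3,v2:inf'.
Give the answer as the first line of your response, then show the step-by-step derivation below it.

v0:4,v1:0,v2:24,v3:17,v4:14,v5:27,v6:3

step 1: dist = v0:4,v1:0,v2:inf,v3:inf,v4:19,v5:inf,v6:3
step 2: dist = v0:4,v1:0,v2:29,v3:17,v4:14,v5:inf,v6:3
step 3: dist = v0:4,v1:0,v2:24,v3:17,v4:14,v5:32,v6:3
step 4: dist = v0:4,v1:0,v2:24,v3:17,v4:14,v5:27,v6:3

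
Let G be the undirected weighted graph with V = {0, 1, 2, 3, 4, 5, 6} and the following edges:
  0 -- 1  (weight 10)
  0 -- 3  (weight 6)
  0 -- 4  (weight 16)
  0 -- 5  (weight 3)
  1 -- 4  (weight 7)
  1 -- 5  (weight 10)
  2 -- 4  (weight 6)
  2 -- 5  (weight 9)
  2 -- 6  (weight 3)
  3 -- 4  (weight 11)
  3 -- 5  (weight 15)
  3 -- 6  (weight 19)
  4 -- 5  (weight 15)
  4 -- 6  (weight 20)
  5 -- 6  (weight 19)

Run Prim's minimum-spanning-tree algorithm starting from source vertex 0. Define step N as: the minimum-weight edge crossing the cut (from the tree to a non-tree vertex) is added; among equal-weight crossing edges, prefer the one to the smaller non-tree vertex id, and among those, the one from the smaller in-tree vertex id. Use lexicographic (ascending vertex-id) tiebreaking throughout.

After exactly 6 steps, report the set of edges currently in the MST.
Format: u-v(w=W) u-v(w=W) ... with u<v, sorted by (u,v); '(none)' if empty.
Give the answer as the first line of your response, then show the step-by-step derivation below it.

0-3(w=6) 0-5(w=3) 1-4(w=7) 2-4(w=6) 2-5(w=9) 2-6(w=3)

step 1: add edge 0-5 (w=3); MST = {0-5(w=3)}
step 2: add edge 0-3 (w=6); MST = {0-3(w=6) 0-5(w=3)}
step 3: add edge 2-5 (w=9); MST = {0-3(w=6) 0-5(w=3) 2-5(w=9)}
step 4: add edge 2-6 (w=3); MST = {0-3(w=6) 0-5(w=3) 2-5(w=9) 2-6(w=3)}
step 5: add edge 2-4 (w=6); MST = {0-3(w=6) 0-5(w=3) 2-4(w=6) 2-5(w=9) 2-6(w=3)}
step 6: add edge 1-4 (w=7); MST = {0-3(w=6) 0-5(w=3) 1-4(w=7) 2-4(w=6) 2-5(w=9) 2-6(w=3)}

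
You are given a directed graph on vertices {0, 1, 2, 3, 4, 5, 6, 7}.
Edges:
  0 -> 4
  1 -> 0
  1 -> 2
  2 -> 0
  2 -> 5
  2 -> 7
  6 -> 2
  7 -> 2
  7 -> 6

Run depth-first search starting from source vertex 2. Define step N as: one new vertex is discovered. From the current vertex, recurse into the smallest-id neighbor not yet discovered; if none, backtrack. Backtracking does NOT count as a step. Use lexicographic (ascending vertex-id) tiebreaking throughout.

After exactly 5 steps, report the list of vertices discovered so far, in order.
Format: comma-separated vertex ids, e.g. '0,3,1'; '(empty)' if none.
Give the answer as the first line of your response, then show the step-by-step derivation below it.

2,0,4,5,7

step 1: discover 2; path=2; order=2
step 2: discover 0; path=2>0; order=2,0
step 3: discover 4; path=2>0>4; order=2,0,4
step 4: discover 5; path=2>5; order=2,0,4,5
step 5: discover 7; path=2>7; order=2,0,4,5,7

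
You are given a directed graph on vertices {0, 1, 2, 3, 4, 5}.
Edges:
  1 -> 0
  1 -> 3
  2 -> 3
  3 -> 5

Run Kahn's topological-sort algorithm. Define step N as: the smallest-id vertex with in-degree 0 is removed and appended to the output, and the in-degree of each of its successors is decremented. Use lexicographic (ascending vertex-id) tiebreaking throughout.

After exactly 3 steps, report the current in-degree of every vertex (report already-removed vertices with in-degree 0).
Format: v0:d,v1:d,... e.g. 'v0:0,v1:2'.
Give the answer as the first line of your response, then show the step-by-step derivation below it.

v0:0,v1:0,v2:0,v3:0,v4:0,v5:1

step 1: output 1; order=[1]; indeg=(0,0,0,1,0,1)
step 2: output 0; order=[1,0]; indeg=(0,0,0,1,0,1)
step 3: output 2; order=[1,0,2]; indeg=(0,0,0,0,0,1)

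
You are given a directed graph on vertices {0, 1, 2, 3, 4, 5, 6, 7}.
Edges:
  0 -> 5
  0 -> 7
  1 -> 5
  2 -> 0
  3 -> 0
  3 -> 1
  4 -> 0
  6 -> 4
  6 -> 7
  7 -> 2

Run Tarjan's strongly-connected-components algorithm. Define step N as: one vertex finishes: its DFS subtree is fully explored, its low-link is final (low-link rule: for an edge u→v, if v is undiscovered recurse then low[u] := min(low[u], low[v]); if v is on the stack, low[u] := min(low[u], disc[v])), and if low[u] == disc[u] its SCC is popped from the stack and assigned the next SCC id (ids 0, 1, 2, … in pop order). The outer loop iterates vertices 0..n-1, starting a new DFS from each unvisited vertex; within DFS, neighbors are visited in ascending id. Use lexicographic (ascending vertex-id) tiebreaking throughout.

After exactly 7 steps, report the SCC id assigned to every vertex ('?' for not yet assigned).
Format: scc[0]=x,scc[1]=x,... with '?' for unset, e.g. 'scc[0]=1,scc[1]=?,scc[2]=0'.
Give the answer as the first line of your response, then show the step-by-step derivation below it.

scc[0]=1,scc[1]=2,scc[2]=1,scc[3]=3,scc[4]=4,scc[5]=0,scc[6]=?,scc[7]=1

step 1: low=(low[0]=0,low[1]=?,low[2]=?,low[3]=?,low[4]=?,low[5]=1,low[6]=?,low[7]=?); scc=(scc[0]=?,scc[1]=?,scc[2]=?,scc[3]=?,scc[4]=?,scc[5]=0,scc[6]=?,scc[7]=?)
step 2: low=(low[0]=0,low[1]=?,low[2]=0,low[3]=?,low[4]=?,low[5]=1,low[6]=?,low[7]=2); scc=(scc[0]=?,scc[1]=?,scc[2]=?,scc[3]=?,scc[4]=?,scc[5]=0,scc[6]=?,scc[7]=?)
step 3: low=(low[0]=0,low[1]=?,low[2]=0,low[3]=?,low[4]=?,low[5]=1,low[6]=?,low[7]=0); scc=(scc[0]=?,scc[1]=?,scc[2]=?,scc[3]=?,scc[4]=?,scc[5]=0,scc[6]=?,scc[7]=?)
step 4: low=(low[0]=0,low[1]=?,low[2]=0,low[3]=?,low[4]=?,low[5]=1,low[6]=?,low[7]=0); scc=(scc[0]=1,scc[1]=?,scc[2]=1,scc[3]=?,scc[4]=?,scc[5]=0,scc[6]=?,scc[7]=1)
step 5: low=(low[0]=0,low[1]=4,low[2]=0,low[3]=?,low[4]=?,low[5]=1,low[6]=?,low[7]=0); scc=(scc[0]=1,scc[1]=2,scc[2]=1,scc[3]=?,scc[4]=?,scc[5]=0,scc[6]=?,scc[7]=1)
step 6: low=(low[0]=0,low[1]=4,low[2]=0,low[3]=5,low[4]=?,low[5]=1,low[6]=?,low[7]=0); scc=(scc[0]=1,scc[1]=2,scc[2]=1,scc[3]=3,scc[4]=?,scc[5]=0,scc[6]=?,scc[7]=1)
step 7: low=(low[0]=0,low[1]=4,low[2]=0,low[3]=5,low[4]=6,low[5]=1,low[6]=?,low[7]=0); scc=(scc[0]=1,scc[1]=2,scc[2]=1,scc[3]=3,scc[4]=4,scc[5]=0,scc[6]=?,scc[7]=1)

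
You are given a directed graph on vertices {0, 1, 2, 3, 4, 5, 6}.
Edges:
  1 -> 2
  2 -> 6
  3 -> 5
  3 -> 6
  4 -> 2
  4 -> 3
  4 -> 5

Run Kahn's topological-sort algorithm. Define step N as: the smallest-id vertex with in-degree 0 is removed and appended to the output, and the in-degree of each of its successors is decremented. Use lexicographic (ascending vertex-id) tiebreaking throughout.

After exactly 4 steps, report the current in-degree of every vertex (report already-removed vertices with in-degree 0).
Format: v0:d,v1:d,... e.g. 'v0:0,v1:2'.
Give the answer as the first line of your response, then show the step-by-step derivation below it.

v0:0,v1:0,v2:0,v3:0,v4:0,v5:1,v6:1

step 1: output 0; order=[0]; indeg=(0,0,2,1,0,2,2)
step 2: output 1; order=[0,1]; indeg=(0,0,1,1,0,2,2)
step 3: output 4; order=[0,1,4]; indeg=(0,0,0,0,0,1,2)
step 4: output 2; order=[0,1,4,2]; indeg=(0,0,0,0,0,1,1)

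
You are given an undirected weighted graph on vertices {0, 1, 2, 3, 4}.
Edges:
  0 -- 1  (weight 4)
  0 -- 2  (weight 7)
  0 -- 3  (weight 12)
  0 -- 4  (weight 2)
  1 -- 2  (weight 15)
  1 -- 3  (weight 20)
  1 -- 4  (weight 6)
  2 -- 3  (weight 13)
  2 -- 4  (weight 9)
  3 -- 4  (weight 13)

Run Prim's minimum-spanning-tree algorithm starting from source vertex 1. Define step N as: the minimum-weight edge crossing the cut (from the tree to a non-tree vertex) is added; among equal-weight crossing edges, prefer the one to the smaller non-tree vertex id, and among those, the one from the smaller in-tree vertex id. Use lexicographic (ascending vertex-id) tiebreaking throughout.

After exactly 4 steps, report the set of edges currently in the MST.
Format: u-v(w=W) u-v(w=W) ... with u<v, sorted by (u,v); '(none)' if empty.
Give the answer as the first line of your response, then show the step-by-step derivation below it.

0-1(w=4) 0-2(w=7) 0-3(w=12) 0-4(w=2)

step 1: add edge 0-1 (w=4); MST = {0-1(w=4)}
step 2: add edge 0-4 (w=2); MST = {0-1(w=4) 0-4(w=2)}
step 3: add edge 0-2 (w=7); MST = {0-1(w=4) 0-2(w=7) 0-4(w=2)}
step 4: add edge 0-3 (w=12); MST = {0-1(w=4) 0-2(w=7) 0-3(w=12) 0-4(w=2)}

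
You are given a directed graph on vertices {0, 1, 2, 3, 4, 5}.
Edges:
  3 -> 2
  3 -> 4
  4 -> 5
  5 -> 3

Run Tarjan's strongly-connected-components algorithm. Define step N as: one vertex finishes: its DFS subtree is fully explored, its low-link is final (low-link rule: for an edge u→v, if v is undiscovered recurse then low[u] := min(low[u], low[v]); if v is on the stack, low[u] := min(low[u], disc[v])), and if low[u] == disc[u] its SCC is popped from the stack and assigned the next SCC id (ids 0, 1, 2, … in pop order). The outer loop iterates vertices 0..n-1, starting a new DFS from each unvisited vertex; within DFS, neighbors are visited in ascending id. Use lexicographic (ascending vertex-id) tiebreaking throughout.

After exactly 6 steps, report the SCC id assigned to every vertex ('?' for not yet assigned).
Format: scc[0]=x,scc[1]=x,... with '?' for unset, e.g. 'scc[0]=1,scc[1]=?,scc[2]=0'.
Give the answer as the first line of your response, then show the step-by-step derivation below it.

scc[0]=0,scc[1]=1,scc[2]=2,scc[3]=3,scc[4]=3,scc[5]=3

step 1: low=(low[0]=0,low[1]=?,low[2]=?,low[3]=?,low[4]=?,low[5]=?); scc=(scc[0]=0,scc[1]=?,scc[2]=?,scc[3]=?,scc[4]=?,scc[5]=?)
step 2: low=(low[0]=0,low[1]=1,low[2]=?,low[3]=?,low[4]=?,low[5]=?); scc=(scc[0]=0,scc[1]=1,scc[2]=?,scc[3]=?,scc[4]=?,scc[5]=?)
step 3: low=(low[0]=0,low[1]=1,low[2]=2,low[3]=?,low[4]=?,low[5]=?); scc=(scc[0]=0,scc[1]=1,scc[2]=2,scc[3]=?,scc[4]=?,scc[5]=?)
step 4: low=(low[0]=0,low[1]=1,low[2]=2,low[3]=3,low[4]=4,low[5]=3); scc=(scc[0]=0,scc[1]=1,scc[2]=2,scc[3]=?,scc[4]=?,scc[5]=?)
step 5: low=(low[0]=0,low[1]=1,low[2]=2,low[3]=3,low[4]=3,low[5]=3); scc=(scc[0]=0,scc[1]=1,scc[2]=2,scc[3]=?,scc[4]=?,scc[5]=?)
step 6: low=(low[0]=0,low[1]=1,low[2]=2,low[3]=3,low[4]=3,low[5]=3); scc=(scc[0]=0,scc[1]=1,scc[2]=2,scc[3]=3,scc[4]=3,scc[5]=3)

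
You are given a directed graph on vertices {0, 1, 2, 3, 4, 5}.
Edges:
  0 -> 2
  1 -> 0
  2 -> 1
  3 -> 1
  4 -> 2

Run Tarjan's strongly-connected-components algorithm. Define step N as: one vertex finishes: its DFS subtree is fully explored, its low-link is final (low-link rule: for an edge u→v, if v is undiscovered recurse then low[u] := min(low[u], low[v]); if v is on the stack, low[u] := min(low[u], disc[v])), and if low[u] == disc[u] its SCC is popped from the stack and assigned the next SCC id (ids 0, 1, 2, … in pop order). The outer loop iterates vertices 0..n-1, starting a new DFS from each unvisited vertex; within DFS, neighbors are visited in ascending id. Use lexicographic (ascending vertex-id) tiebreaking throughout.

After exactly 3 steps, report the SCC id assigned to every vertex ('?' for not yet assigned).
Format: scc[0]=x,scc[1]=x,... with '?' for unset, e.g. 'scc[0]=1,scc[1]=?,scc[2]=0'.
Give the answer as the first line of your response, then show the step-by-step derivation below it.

scc[0]=0,scc[1]=0,scc[2]=0,scc[3]=?,scc[4]=?,scc[5]=?

step 1: low=(low[0]=0,low[1]=0,low[2]=1,low[3]=?,low[4]=?,low[5]=?); scc=(scc[0]=?,scc[1]=?,scc[2]=?,scc[3]=?,scc[4]=?,scc[5]=?)
step 2: low=(low[0]=0,low[1]=0,low[2]=0,low[3]=?,low[4]=?,low[5]=?); scc=(scc[0]=?,scc[1]=?,scc[2]=?,scc[3]=?,scc[4]=?,scc[5]=?)
step 3: low=(low[0]=0,low[1]=0,low[2]=0,low[3]=?,low[4]=?,low[5]=?); scc=(scc[0]=0,scc[1]=0,scc[2]=0,scc[3]=?,scc[4]=?,scc[5]=?)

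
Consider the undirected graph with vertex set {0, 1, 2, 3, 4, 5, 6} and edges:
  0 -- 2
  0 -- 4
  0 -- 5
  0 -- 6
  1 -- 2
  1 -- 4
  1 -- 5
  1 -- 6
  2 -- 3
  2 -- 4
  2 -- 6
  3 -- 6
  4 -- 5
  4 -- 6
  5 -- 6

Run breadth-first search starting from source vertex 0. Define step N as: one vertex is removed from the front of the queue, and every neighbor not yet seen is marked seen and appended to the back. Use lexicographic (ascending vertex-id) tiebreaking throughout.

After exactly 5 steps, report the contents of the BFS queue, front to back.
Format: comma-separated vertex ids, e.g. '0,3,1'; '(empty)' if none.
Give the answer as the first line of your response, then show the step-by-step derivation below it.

1,3

step 1: dequeue 0; queue=[2,4,5,6]; order=0
step 2: dequeue 2; queue=[4,5,6,1,3]; order=0,2
step 3: dequeue 4; queue=[5,6,1,3]; order=0,2,4
step 4: dequeue 5; queue=[6,1,3]; order=0,2,4,5
step 5: dequeue 6; queue=[1,3]; order=0,2,4,5,6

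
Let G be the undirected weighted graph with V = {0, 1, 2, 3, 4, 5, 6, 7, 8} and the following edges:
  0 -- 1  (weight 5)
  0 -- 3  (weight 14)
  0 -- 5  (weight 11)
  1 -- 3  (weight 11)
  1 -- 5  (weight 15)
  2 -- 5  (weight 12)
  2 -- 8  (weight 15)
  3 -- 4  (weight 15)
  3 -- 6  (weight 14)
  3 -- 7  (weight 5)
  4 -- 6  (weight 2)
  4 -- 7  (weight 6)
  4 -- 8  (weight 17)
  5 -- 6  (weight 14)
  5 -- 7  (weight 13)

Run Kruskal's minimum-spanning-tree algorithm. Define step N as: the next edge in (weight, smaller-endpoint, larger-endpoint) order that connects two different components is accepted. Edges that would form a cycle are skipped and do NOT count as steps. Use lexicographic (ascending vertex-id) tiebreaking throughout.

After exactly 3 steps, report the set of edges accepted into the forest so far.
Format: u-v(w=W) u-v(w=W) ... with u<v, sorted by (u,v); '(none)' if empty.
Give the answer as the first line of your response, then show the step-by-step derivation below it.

0-1(w=5) 3-7(w=5) 4-6(w=2)

step 1: add edge 4-6 (w=2); MST = {4-6(w=2)}
step 2: add edge 0-1 (w=5); MST = {0-1(w=5) 4-6(w=2)}
step 3: add edge 3-7 (w=5); MST = {0-1(w=5) 3-7(w=5) 4-6(w=2)}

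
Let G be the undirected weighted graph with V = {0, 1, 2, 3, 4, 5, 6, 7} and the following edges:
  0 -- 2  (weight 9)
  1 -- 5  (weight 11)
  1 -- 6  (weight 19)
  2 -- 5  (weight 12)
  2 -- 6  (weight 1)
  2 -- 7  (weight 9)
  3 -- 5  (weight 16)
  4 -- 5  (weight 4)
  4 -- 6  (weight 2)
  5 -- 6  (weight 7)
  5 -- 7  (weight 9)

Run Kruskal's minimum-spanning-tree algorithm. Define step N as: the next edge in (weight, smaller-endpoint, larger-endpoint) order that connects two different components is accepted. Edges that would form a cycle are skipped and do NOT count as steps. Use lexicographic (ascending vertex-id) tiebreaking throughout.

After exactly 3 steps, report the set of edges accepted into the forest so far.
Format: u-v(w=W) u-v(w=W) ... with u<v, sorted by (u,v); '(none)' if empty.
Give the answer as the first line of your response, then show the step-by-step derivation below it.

2-6(w=1) 4-5(w=4) 4-6(w=2)

step 1: add edge 2-6 (w=1); MST = {2-6(w=1)}
step 2: add edge 4-6 (w=2); MST = {2-6(w=1) 4-6(w=2)}
step 3: add edge 4-5 (w=4); MST = {2-6(w=1) 4-5(w=4) 4-6(w=2)}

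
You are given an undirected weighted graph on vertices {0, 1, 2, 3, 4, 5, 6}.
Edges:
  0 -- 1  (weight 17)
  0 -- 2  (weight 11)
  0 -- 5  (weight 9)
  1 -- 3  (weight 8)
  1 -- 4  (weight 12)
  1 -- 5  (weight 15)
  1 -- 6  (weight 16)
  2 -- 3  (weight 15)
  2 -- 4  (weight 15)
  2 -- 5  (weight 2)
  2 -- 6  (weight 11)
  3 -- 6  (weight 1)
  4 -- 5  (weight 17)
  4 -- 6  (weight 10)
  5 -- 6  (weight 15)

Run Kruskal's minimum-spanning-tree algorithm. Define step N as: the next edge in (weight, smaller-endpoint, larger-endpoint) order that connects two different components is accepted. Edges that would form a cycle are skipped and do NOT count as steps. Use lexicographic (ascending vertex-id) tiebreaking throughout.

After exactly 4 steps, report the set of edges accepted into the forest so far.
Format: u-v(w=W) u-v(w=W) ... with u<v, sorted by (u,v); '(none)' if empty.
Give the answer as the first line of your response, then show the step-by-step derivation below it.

0-5(w=9) 1-3(w=8) 2-5(w=2) 3-6(w=1)

step 1: add edge 3-6 (w=1); MST = {3-6(w=1)}
step 2: add edge 2-5 (w=2); MST = {2-5(w=2) 3-6(w=1)}
step 3: add edge 1-3 (w=8); MST = {1-3(w=8) 2-5(w=2) 3-6(w=1)}
step 4: add edge 0-5 (w=9); MST = {0-5(w=9) 1-3(w=8) 2-5(w=2) 3-6(w=1)}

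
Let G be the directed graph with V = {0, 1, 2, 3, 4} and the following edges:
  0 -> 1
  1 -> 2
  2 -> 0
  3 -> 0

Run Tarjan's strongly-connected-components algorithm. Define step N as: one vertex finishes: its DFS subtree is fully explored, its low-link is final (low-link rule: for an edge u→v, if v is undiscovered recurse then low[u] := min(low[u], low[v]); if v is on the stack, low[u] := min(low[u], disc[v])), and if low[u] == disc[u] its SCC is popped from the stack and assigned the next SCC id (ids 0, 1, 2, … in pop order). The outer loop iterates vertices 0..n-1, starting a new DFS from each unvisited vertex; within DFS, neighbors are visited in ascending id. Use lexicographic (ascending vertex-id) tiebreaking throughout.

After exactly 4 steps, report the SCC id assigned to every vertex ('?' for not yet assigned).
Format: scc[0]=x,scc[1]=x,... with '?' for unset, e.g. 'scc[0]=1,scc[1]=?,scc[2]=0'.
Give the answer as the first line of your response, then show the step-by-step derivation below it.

scc[0]=0,scc[1]=0,scc[2]=0,scc[3]=1,scc[4]=?

step 1: low=(low[0]=0,low[1]=1,low[2]=0,low[3]=?,low[4]=?); scc=(scc[0]=?,scc[1]=?,scc[2]=?,scc[3]=?,scc[4]=?)
step 2: low=(low[0]=0,low[1]=0,low[2]=0,low[3]=?,low[4]=?); scc=(scc[0]=?,scc[1]=?,scc[2]=?,scc[3]=?,scc[4]=?)
step 3: low=(low[0]=0,low[1]=0,low[2]=0,low[3]=?,low[4]=?); scc=(scc[0]=0,scc[1]=0,scc[2]=0,scc[3]=?,scc[4]=?)
step 4: low=(low[0]=0,low[1]=0,low[2]=0,low[3]=3,low[4]=?); scc=(scc[0]=0,scc[1]=0,scc[2]=0,scc[3]=1,scc[4]=?)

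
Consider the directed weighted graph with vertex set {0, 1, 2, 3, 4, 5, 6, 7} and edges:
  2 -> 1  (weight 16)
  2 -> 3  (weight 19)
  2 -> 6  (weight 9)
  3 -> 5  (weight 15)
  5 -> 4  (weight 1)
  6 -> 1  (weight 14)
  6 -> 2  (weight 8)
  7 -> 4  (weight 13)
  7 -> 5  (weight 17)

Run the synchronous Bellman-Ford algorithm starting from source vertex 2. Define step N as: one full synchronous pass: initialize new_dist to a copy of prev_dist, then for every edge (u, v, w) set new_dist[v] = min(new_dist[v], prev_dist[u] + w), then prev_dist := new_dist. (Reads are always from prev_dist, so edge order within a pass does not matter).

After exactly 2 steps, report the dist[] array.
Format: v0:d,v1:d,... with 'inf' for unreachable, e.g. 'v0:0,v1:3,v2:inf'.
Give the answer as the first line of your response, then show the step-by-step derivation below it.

v0:inf,v1:16,v2:0,v3:19,v4:inf,v5:34,v6:9,v7:inf

step 1: dist = v0:inf,v1:16,v2:0,v3:19,v4:inf,v5:inf,v6:9,v7:inf
step 2: dist = v0:inf,v1:16,v2:0,v3:19,v4:inf,v5:34,v6:9,v7:inf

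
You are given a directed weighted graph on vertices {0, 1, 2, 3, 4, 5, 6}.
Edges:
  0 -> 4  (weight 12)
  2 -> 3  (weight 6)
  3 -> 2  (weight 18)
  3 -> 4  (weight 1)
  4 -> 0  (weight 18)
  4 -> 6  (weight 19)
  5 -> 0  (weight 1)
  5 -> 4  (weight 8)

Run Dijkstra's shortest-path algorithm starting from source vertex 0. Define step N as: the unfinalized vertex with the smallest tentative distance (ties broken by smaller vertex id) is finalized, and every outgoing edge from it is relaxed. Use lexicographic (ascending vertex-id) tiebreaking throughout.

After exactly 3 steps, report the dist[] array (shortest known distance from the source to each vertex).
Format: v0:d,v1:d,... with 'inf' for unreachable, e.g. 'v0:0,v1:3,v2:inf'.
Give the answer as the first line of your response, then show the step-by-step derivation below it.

v0:0,v1:inf,v2:inf,v3:inf,v4:12,v5:inf,v6:31

step 1: dist = v0:0,v1:inf,v2:inf,v3:inf,v4:12,v5:inf,v6:inf
step 2: dist = v0:0,v1:inf,v2:inf,v3:inf,v4:12,v5:inf,v6:31
step 3: dist = v0:0,v1:inf,v2:inf,v3:inf,v4:12,v5:inf,v6:31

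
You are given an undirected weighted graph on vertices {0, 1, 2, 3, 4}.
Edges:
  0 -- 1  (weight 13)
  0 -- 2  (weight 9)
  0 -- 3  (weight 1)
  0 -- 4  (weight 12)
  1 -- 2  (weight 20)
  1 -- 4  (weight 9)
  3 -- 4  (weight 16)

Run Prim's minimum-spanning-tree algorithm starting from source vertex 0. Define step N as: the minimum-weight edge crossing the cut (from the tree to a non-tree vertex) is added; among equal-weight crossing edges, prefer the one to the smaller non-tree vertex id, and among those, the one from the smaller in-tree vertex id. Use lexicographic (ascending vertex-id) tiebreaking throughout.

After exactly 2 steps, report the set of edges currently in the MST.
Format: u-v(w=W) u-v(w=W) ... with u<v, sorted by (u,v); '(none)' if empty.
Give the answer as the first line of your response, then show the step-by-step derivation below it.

0-2(w=9) 0-3(w=1)

step 1: add edge 0-3 (w=1); MST = {0-3(w=1)}
step 2: add edge 0-2 (w=9); MST = {0-2(w=9) 0-3(w=1)}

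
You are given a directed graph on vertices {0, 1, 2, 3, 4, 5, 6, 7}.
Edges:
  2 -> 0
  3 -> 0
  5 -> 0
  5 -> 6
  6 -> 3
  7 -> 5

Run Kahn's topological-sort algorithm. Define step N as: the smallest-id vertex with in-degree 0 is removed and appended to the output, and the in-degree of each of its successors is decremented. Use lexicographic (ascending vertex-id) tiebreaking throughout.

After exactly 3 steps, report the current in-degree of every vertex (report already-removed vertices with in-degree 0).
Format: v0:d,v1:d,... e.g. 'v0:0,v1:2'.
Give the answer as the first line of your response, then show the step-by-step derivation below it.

v0:2,v1:0,v2:0,v3:1,v4:0,v5:1,v6:1,v7:0

step 1: output 1; order=[1]; indeg=(3,0,0,1,0,1,1,0)
step 2: output 2; order=[1,2]; indeg=(2,0,0,1,0,1,1,0)
step 3: output 4; order=[1,2,4]; indeg=(2,0,0,1,0,1,1,0)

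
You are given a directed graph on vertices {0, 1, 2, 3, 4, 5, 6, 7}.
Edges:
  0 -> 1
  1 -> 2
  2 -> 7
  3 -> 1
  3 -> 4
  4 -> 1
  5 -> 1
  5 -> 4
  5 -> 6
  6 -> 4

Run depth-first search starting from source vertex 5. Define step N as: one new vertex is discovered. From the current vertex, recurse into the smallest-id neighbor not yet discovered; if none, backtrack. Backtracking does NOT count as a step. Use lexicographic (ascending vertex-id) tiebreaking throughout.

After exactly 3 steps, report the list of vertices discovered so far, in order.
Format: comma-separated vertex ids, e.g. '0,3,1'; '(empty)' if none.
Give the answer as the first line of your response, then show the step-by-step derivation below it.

5,1,2

step 1: discover 5; path=5; order=5
step 2: discover 1; path=5>1; order=5,1
step 3: discover 2; path=5>1>2; order=5,1,2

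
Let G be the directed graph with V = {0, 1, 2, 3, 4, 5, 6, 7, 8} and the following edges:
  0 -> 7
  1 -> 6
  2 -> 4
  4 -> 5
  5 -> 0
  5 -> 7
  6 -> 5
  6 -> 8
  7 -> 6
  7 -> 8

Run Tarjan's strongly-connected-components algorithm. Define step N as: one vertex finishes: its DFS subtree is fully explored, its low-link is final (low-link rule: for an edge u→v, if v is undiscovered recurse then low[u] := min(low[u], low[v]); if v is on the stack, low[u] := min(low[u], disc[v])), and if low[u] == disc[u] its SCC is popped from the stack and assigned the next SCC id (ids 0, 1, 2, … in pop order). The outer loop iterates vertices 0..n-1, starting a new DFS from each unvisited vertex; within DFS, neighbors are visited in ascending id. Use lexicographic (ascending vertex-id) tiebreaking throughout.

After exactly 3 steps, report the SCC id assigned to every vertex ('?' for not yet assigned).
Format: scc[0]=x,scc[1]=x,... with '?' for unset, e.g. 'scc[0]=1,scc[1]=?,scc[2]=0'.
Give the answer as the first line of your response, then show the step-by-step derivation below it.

scc[0]=?,scc[1]=?,scc[2]=?,scc[3]=?,scc[4]=?,scc[5]=?,scc[6]=?,scc[7]=?,scc[8]=0

step 1: low=(low[0]=0,low[1]=?,low[2]=?,low[3]=?,low[4]=?,low[5]=0,low[6]=2,low[7]=1,low[8]=?); scc=(scc[0]=?,scc[1]=?,scc[2]=?,scc[3]=?,scc[4]=?,scc[5]=?,scc[6]=?,scc[7]=?,scc[8]=?)
step 2: low=(low[0]=0,low[1]=?,low[2]=?,low[3]=?,low[4]=?,low[5]=0,low[6]=0,low[7]=1,low[8]=4); scc=(scc[0]=?,scc[1]=?,scc[2]=?,scc[3]=?,scc[4]=?,scc[5]=?,scc[6]=?,scc[7]=?,scc[8]=0)
step 3: low=(low[0]=0,low[1]=?,low[2]=?,low[3]=?,low[4]=?,low[5]=0,low[6]=0,low[7]=1,low[8]=4); scc=(scc[0]=?,scc[1]=?,scc[2]=?,scc[3]=?,scc[4]=?,scc[5]=?,scc[6]=?,scc[7]=?,scc[8]=0)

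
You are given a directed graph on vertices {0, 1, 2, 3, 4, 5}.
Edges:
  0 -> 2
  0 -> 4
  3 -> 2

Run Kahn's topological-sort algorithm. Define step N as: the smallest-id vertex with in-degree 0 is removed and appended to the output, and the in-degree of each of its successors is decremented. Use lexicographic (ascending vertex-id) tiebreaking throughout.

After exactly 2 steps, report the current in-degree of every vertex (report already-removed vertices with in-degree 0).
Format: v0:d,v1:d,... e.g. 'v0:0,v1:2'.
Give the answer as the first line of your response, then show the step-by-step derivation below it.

v0:0,v1:0,v2:1,v3:0,v4:0,v5:0

step 1: output 0; order=[0]; indeg=(0,0,1,0,0,0)
step 2: output 1; order=[0,1]; indeg=(0,0,1,0,0,0)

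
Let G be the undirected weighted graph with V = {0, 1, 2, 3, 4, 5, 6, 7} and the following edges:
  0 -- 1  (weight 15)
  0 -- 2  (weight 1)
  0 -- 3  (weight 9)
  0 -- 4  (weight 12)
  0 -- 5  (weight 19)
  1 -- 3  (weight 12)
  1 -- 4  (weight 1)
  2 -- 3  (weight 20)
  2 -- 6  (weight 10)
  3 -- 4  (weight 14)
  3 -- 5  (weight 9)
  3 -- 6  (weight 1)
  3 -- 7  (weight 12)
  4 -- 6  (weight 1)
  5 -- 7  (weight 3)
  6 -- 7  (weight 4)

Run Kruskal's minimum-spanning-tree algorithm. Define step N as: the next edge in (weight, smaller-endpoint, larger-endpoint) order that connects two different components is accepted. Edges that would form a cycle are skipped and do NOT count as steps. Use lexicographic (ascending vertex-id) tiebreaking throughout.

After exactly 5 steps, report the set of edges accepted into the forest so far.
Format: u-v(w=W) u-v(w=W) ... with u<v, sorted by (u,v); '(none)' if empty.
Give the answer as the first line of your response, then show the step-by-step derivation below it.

0-2(w=1) 1-4(w=1) 3-6(w=1) 4-6(w=1) 5-7(w=3)

step 1: add edge 0-2 (w=1); MST = {0-2(w=1)}
step 2: add edge 1-4 (w=1); MST = {0-2(w=1) 1-4(w=1)}
step 3: add edge 3-6 (w=1); MST = {0-2(w=1) 1-4(w=1) 3-6(w=1)}
step 4: add edge 4-6 (w=1); MST = {0-2(w=1) 1-4(w=1) 3-6(w=1) 4-6(w=1)}
step 5: add edge 5-7 (w=3); MST = {0-2(w=1) 1-4(w=1) 3-6(w=1) 4-6(w=1) 5-7(w=3)}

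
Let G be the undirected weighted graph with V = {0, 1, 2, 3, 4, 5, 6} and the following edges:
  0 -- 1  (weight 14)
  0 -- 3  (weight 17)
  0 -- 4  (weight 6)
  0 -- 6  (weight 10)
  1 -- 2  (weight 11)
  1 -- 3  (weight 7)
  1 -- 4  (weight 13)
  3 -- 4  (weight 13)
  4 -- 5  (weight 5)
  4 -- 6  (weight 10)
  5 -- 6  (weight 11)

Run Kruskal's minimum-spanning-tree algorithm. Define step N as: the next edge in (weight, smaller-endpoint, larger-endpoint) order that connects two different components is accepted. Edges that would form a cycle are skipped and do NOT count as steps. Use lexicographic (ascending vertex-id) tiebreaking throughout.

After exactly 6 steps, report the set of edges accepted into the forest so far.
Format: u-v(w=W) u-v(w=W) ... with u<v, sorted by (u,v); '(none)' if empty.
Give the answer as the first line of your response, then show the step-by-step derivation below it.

0-4(w=6) 0-6(w=10) 1-2(w=11) 1-3(w=7) 1-4(w=13) 4-5(w=5)

step 1: add edge 4-5 (w=5); MST = {4-5(w=5)}
step 2: add edge 0-4 (w=6); MST = {0-4(w=6) 4-5(w=5)}
step 3: add edge 1-3 (w=7); MST = {0-4(w=6) 1-3(w=7) 4-5(w=5)}
step 4: add edge 0-6 (w=10); MST = {0-4(w=6) 0-6(w=10) 1-3(w=7) 4-5(w=5)}
step 5: add edge 1-2 (w=11); MST = {0-4(w=6) 0-6(w=10) 1-2(w=11) 1-3(w=7) 4-5(w=5)}
step 6: add edge 1-4 (w=13); MST = {0-4(w=6) 0-6(w=10) 1-2(w=11) 1-3(w=7) 1-4(w=13) 4-5(w=5)}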